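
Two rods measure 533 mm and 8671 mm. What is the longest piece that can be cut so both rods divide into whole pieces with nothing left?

Euclid: 8671 = 16·533 + 143; 533 = 3·143 + 104; 143 = 1·104 + 39; 104 = 2·39 + 26; 39 = 1·26 + 13; 26 = 2·13 + 0. Last nonzero remainder: 13.

13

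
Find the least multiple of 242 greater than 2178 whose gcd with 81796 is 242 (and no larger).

2662

Multiples of 242 above 2178: 242·10, 242·11, … . Need the cofactor coprime to 81796/242 = 338.
Checking s = 10, 11, … the first with gcd(s, 338) = 1 is s = 11, giving 2662.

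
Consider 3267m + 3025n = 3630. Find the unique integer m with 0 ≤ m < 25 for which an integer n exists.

Euclid: 3267 = 1·3025 + 242; 3025 = 12·242 + 121; 242 = 2·121 + 0 → gcd = 121; 3630 = 121·30.
Back-substitution yields 3267·(-12) + 3025·(13) = 121, so one solution is m = -12·30 = -360, n = 13·30 = 390.
Solutions in m differ by 3025/121 = 25; the one in [0, 25) is -360 mod 25 = 15.

15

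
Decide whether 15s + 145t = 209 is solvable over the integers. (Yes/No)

No

By Bézout, 15s + 145t = 209 has integer solutions iff gcd(15, 145) | 209.
Euclid: 145 = 9·15 + 10; 15 = 1·10 + 5; 10 = 2·5 + 0. gcd = 5; 209 mod 5 = 4. No.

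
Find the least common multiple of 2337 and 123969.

gcd first: 123969 = 53·2337 + 108; 2337 = 21·108 + 69; 108 = 1·69 + 39; 69 = 1·39 + 30; 39 = 1·30 + 9; 30 = 3·9 + 3; 9 = 3·3 + 0 → gcd = 3
lcm = 2337·123969/gcd = 289715553/3 = 96571851

96571851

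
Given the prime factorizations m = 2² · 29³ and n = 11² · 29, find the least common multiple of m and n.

11804276

max exponent per prime: 2² · 11² · 29³ = 11804276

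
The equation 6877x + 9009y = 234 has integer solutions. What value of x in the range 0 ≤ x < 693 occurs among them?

414

Reduce mod 9009: 6877x ≡ 234 (mod 9009). With g = gcd(6877, 9009) = 13 dividing 234, divide through: 529x ≡ 18 (mod 693).
Since gcd(529, 693) = 1, x ≡ 18·(529)⁻¹ ≡ 414 (mod 693). Smallest non-negative: 414.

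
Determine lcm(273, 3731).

gcd first: 3731 = 13·273 + 182; 273 = 1·182 + 91; 182 = 2·91 + 0 → gcd = 91
lcm = 273·3731/gcd = 1018563/91 = 11193

11193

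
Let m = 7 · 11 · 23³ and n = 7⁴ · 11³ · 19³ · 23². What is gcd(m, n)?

min exponent per shared prime: 7 · 11 · 23² = 40733

40733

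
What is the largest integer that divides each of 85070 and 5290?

10

Euclid: 85070 = 16·5290 + 430; 5290 = 12·430 + 130; 430 = 3·130 + 40; 130 = 3·40 + 10; 40 = 4·10 + 0. Last nonzero remainder: 10.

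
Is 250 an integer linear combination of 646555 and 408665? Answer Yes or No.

By Bézout, 646555u + 408665v = 250 has integer solutions iff gcd(646555, 408665) | 250.
Euclid: 646555 = 1·408665 + 237890; 408665 = 1·237890 + 170775; 237890 = 1·170775 + 67115; 170775 = 2·67115 + 36545; 67115 = 1·36545 + 30570; 36545 = 1·30570 + 5975; 30570 = 5·5975 + 695; 5975 = 8·695 + 415; 695 = 1·415 + 280; 415 = 1·280 + 135; 280 = 2·135 + 10; 135 = 13·10 + 5; 10 = 2·5 + 0. gcd = 5; 250 mod 5 = 0. Yes.

Yes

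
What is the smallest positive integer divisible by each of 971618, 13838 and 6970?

971618 = 2 · 17² · 41²; 13838 = 2 · 11 · 17 · 37; 6970 = 2 · 5 · 17 · 41
lcm takes max exponent of each prime: 2 · 5 · 11 · 17² · 37 · 41² = 1977242630

1977242630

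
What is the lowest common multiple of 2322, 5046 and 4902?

2322 = 2 · 3³ · 43; 5046 = 2 · 3 · 29²; 4902 = 2 · 3 · 19 · 43
lcm takes max exponent of each prime: 2 · 3³ · 19 · 29² · 43 = 37103238

37103238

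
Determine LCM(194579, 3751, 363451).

115385152421

lcm(194579, 3751) = 194579·3751/gcd = 729865829/11 = 66351439
lcm(66351439, 363451) = 66351439·363451/gcd = 24115496855989/209 = 115385152421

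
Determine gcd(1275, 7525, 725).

25

1275 = 3 · 5² · 17; 7525 = 5² · 7 · 43; 725 = 5² · 29
gcd takes min exponent of each prime: 5² = 25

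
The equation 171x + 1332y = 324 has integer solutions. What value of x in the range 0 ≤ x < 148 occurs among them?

72

gcd(171, 1332) = 9 (Euclid: 1332 = 7·171 + 135; 171 = 1·135 + 36; 135 = 3·36 + 27; 36 = 1·27 + 9; 27 = 3·9 + 0), and 9 | 324.
Extended Euclid: 171·(39) + 1332·(-5) = 9. Scale by 36: x₀ = 1404.
General solution x = x₀ + 148t; reducing mod 148 gives x = 72 (and y = -9).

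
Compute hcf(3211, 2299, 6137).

19

3211 = 13² · 19; 2299 = 11² · 19; 6137 = 17 · 19²
gcd takes min exponent of each prime: 19 = 19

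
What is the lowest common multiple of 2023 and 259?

gcd first: 2023 = 7·259 + 210; 259 = 1·210 + 49; 210 = 4·49 + 14; 49 = 3·14 + 7; 14 = 2·7 + 0 → gcd = 7
lcm = 2023·259/gcd = 523957/7 = 74851

74851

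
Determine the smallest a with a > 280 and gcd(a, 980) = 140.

420

980 = 140·7. Any a with gcd(a, 980) = 140 is a multiple of 140, say 140s, with s coprime to 7.
Need s > 280/140, so s ≥ 3. First s ≥ 3 with gcd(s, 7) = 1 is s = 3. Thus a = 140·3 = 420.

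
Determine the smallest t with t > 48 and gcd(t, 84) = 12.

60

Multiples of 12 above 48: 12·5, 12·6, … . Need the cofactor coprime to 84/12 = 7.
Checking s = 5, 6, … the first with gcd(s, 7) = 1 is s = 5, giving 60.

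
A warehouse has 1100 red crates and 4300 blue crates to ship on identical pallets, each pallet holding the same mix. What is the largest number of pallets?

100

Euclid: 4300 = 3·1100 + 1000; 1100 = 1·1000 + 100; 1000 = 10·100 + 0. Last nonzero remainder: 100.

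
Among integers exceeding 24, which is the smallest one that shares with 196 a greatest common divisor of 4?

32

Multiples of 4 above 24: 4·7, 4·8, … . Need the cofactor coprime to 196/4 = 49.
Checking s = 7, 8, … the first with gcd(s, 49) = 1 is s = 8, giving 32.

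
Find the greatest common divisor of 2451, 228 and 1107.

2451 = 3 · 19 · 43; 228 = 2² · 3 · 19; 1107 = 3³ · 41
gcd takes min exponent of each prime: 3 = 3

3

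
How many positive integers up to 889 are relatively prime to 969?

Prime factors of 969: 3, 17, 19. Count integers ≤ 889 divisible by none of them.
By inclusion–exclusion: 889 − ⌊889/3⌋ − ⌊889/17⌋ − ⌊889/19⌋ + ⌊889/51⌋ + ⌊889/57⌋ + ⌊889/323⌋ − ⌊889/969⌋ = 529.

529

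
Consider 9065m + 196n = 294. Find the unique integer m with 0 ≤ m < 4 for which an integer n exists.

Reduce mod 196: 9065m ≡ 294 (mod 196). With g = gcd(9065, 196) = 49 dividing 294, divide through: 185m ≡ 6 (mod 4).
Since gcd(185, 4) = 1, m ≡ 6·(185)⁻¹ ≡ 2 (mod 4). Smallest non-negative: 2.

2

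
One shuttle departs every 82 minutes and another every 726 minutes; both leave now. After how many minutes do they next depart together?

82 = 2 · 41; 726 = 2 · 3 · 11²
max exponents: 2 · 3 · 11² · 41 = 29766

29766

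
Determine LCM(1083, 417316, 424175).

1083 = 3 · 19²; 417316 = 2² · 17² · 19²; 424175 = 5² · 19² · 47
lcm takes max exponent of each prime: 2² · 3 · 5² · 17² · 19² · 47 = 1471038900

1471038900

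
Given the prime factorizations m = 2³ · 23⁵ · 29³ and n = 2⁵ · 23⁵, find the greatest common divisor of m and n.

51490744

min exponent per shared prime: 2³ · 23⁵ = 51490744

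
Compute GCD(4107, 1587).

3

4107 = 3 · 37²
1587 = 3 · 23²
Common: 3 = 3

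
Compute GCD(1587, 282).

3

1587 = 3 · 23²
282 = 2 · 3 · 47
Common: 3 = 3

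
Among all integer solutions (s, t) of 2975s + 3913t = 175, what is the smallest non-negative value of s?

296

Euclid: 3913 = 1·2975 + 938; 2975 = 3·938 + 161; 938 = 5·161 + 133; 161 = 1·133 + 28; 133 = 4·28 + 21; 28 = 1·21 + 7; 21 = 3·7 + 0 → gcd = 7; 175 = 7·25.
Back-substitution yields 2975·(146) + 3913·(-111) = 7, so one solution is s = 146·25 = 3650, t = -111·25 = -2775.
Solutions in s differ by 3913/7 = 559; the one in [0, 559) is 3650 mod 559 = 296.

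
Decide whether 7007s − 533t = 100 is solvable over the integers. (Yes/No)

No

By Bézout, 7007s − 533t = 100 has integer solutions iff gcd(7007, 533) | 100.
Euclid: 7007 = 13·533 + 78; 533 = 6·78 + 65; 78 = 1·65 + 13; 65 = 5·13 + 0. gcd = 13; 100 mod 13 = 9. No.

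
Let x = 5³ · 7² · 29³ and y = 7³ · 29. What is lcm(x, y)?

1045678375

max exponent per prime: 5³ · 7³ · 29³ = 1045678375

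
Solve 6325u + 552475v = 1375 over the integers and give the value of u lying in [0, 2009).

Euclid: 552475 = 87·6325 + 2200; 6325 = 2·2200 + 1925; 2200 = 1·1925 + 275; 1925 = 7·275 + 0 → gcd = 275; 1375 = 275·5.
Back-substitution yields 6325·(-262) + 552475·(3) = 275, so one solution is u = -262·5 = -1310, v = 3·5 = 15.
Solutions in u differ by 552475/275 = 2009; the one in [0, 2009) is -1310 mod 2009 = 699.

699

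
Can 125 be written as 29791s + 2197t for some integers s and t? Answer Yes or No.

Yes

By Bézout, 29791s + 2197t = 125 has integer solutions iff gcd(29791, 2197) | 125.
Euclid: 29791 = 13·2197 + 1230; 2197 = 1·1230 + 967; 1230 = 1·967 + 263; 967 = 3·263 + 178; 263 = 1·178 + 85; 178 = 2·85 + 8; 85 = 10·8 + 5; 8 = 1·5 + 3; 5 = 1·3 + 2; 3 = 1·2 + 1; 2 = 2·1 + 0. gcd = 1; 125 mod 1 = 0. Yes.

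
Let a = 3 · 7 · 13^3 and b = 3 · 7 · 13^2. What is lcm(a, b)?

46137

max exponent per prime: 3 · 7 · 13^3 = 46137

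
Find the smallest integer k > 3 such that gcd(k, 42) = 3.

9

gcd(k, 42) = 3 forces 3 | k; write k = 3s. Then gcd(3s, 3·14) = 3·gcd(s, 14), so need gcd(s, 14) = 1.
3s > 3 gives s ≥ 2. The least s ≥ 2 coprime to 14 is 3, so k = 3·3 = 9.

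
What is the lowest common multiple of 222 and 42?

1554

gcd first: 222 = 5·42 + 12; 42 = 3·12 + 6; 12 = 2·6 + 0 → gcd = 6
lcm = 222·42/gcd = 9324/6 = 1554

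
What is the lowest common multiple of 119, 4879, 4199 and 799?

56640311

lcm(119, 4879) = 119·4879/gcd = 580601/119 = 4879
lcm(4879, 4199) = 4879·4199/gcd = 20486921/17 = 1205113
lcm(1205113, 799) = 1205113·799/gcd = 962885287/17 = 56640311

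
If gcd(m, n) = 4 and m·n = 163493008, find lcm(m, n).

Since gcd(m,n)·lcm(m,n) = mn, lcm = 163493008/4 = 40873252.

40873252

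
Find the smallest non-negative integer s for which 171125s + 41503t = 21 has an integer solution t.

gcd(171125, 41503) = 1 (Euclid: 171125 = 4·41503 + 5113; 41503 = 8·5113 + 599; 5113 = 8·599 + 321; 599 = 1·321 + 278; 321 = 1·278 + 43; 278 = 6·43 + 20; 43 = 2·20 + 3; 20 = 6·3 + 2; 3 = 1·2 + 1; 2 = 2·1 + 0), and 1 | 21.
Extended Euclid: 171125·(14481) + 41503·(-59708) = 1. Scale by 21: s₀ = 304101.
General solution s = s₀ + 41503k; reducing mod 41503 gives s = 13580 (and t = -55993).

13580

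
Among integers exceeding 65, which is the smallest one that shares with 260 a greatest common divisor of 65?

260 = 65·4. Any t with gcd(t, 260) = 65 is a multiple of 65, say 65s, with s coprime to 4.
Need s > 65/65, so s ≥ 2. First s ≥ 2 with gcd(s, 4) = 1 is s = 3. Thus t = 65·3 = 195.

195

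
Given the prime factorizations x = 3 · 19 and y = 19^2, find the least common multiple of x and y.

1083

max exponent per prime: 3 · 19^2 = 1083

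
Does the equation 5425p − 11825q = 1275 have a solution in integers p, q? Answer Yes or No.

Yes

By Bézout, 5425p − 11825q = 1275 has integer solutions iff gcd(5425, 11825) | 1275.
Euclid: 11825 = 2·5425 + 975; 5425 = 5·975 + 550; 975 = 1·550 + 425; 550 = 1·425 + 125; 425 = 3·125 + 50; 125 = 2·50 + 25; 50 = 2·25 + 0. gcd = 25; 1275 mod 25 = 0. Yes.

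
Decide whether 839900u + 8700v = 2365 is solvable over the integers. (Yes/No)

By Bézout, 839900u + 8700v = 2365 has integer solutions iff gcd(839900, 8700) | 2365.
Euclid: 839900 = 96·8700 + 4700; 8700 = 1·4700 + 4000; 4700 = 1·4000 + 700; 4000 = 5·700 + 500; 700 = 1·500 + 200; 500 = 2·200 + 100; 200 = 2·100 + 0. gcd = 100; 2365 mod 100 = 65. No.

No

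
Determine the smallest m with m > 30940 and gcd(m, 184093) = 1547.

34034

Multiples of 1547 above 30940: 1547·21, 1547·22, … . Need the cofactor coprime to 184093/1547 = 119.
Checking s = 21, 22, … the first with gcd(s, 119) = 1 is s = 22, giving 34034.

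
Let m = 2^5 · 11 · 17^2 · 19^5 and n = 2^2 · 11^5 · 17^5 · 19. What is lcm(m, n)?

max exponent per prime: 2^5 · 11^5 · 17^5 · 19^5 = 18118657509891615776

18118657509891615776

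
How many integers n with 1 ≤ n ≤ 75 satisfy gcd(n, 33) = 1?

46

Prime factors of 33: 3, 11. Count integers ≤ 75 divisible by none of them.
By inclusion–exclusion: 75 − ⌊75/3⌋ − ⌊75/11⌋ + ⌊75/33⌋ = 46.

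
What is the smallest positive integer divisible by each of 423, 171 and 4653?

88407

lcm(423, 171) = 423·171/gcd = 72333/9 = 8037
lcm(8037, 4653) = 8037·4653/gcd = 37396161/423 = 88407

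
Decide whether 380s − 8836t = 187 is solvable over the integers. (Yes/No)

gcd(380, 8836): 8836 = 23·380 + 96; 380 = 3·96 + 92; 96 = 1·92 + 4; 92 = 23·4 + 0 → 4
4 does not divide 187, so a solution does not exist.

No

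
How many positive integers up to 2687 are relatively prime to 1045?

1851

Prime factors of 1045: 5, 11, 19. Count integers ≤ 2687 divisible by none of them.
By inclusion–exclusion: 2687 − ⌊2687/5⌋ − ⌊2687/11⌋ − ⌊2687/19⌋ + ⌊2687/55⌋ + ⌊2687/95⌋ + ⌊2687/209⌋ − ⌊2687/1045⌋ = 1851.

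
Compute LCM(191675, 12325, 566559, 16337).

191675 = 5² · 11 · 17 · 41; 12325 = 5² · 17 · 29; 566559 = 3² · 7 · 17 · 23²; 16337 = 17 · 31²
lcm takes max exponent of each prime: 3² · 5² · 7 · 11 · 17 · 23² · 29 · 31² · 41 = 178025854493025

178025854493025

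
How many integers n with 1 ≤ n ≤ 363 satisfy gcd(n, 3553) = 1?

Prime factors of 3553: 11, 17, 19. Count integers ≤ 363 divisible by none of them.
By inclusion–exclusion: 363 − ⌊363/11⌋ − ⌊363/17⌋ − ⌊363/19⌋ + ⌊363/187⌋ + ⌊363/209⌋ + ⌊363/323⌋ − ⌊363/3553⌋ = 293.

293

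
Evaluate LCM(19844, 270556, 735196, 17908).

lcm(19844, 270556) = 19844·270556/gcd = 5368913264/484 = 11092796
lcm(11092796, 735196) = 11092796·735196/gcd = 8155379248016/484 = 16849957124
lcm(16849957124, 17908) = 16849957124·17908/gcd = 301749032176592/484 = 623448413588

623448413588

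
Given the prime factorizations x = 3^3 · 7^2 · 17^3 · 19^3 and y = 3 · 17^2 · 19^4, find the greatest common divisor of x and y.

5946753

min exponent per shared prime: 3 · 17^2 · 19^3 = 5946753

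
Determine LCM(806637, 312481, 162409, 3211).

806637 = 3 · 13² · 37 · 43; 312481 = 13² · 43²; 162409 = 13² · 31²; 3211 = 13² · 19
lcm takes max exponent of each prime: 3 · 13² · 19 · 31² · 37 · 43² = 633320554269

633320554269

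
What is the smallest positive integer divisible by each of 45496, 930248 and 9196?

830711464

lcm(45496, 930248) = 45496·930248/gcd = 42322563008/968 = 43721656
lcm(43721656, 9196) = 43721656·9196/gcd = 402064348576/484 = 830711464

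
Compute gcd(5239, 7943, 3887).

gcd(5239, 7943): 7943 = 1·5239 + 2704; 5239 = 1·2704 + 2535; 2704 = 1·2535 + 169; 2535 = 15·169 + 0 → 169
gcd(169, 3887): 3887 = 23·169 + 0 → 169

169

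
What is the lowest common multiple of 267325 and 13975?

267325 = 5² · 17² · 37; 13975 = 5² · 13 · 43
max exponents: 5² · 13 · 17² · 37 · 43 = 149434675

149434675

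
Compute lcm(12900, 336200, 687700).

298254114600

12900 = 2² · 3 · 5² · 43; 336200 = 2³ · 5² · 41²; 687700 = 2² · 5² · 13 · 23²
lcm takes max exponent of each prime: 2³ · 3 · 5² · 13 · 23² · 41² · 43 = 298254114600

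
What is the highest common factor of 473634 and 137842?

473634 = 2 · 3³ · 7² · 179
137842 = 2 · 41³
Common: 2 = 2

2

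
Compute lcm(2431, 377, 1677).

9094371

2431 = 11 · 13 · 17; 377 = 13 · 29; 1677 = 3 · 13 · 43
lcm takes max exponent of each prime: 3 · 11 · 13 · 17 · 29 · 43 = 9094371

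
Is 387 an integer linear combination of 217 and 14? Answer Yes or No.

No

gcd(217, 14): 217 = 15·14 + 7; 14 = 2·7 + 0 → 7
7 does not divide 387, so a solution does not exist.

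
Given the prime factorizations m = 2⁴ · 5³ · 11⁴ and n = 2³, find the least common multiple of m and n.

max exponent per prime: 2⁴ · 5³ · 11⁴ = 29282000

29282000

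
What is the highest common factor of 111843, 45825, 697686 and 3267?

3

gcd(111843, 45825): 111843 = 2·45825 + 20193; 45825 = 2·20193 + 5439; 20193 = 3·5439 + 3876; 5439 = 1·3876 + 1563; 3876 = 2·1563 + 750; 1563 = 2·750 + 63; 750 = 11·63 + 57; 63 = 1·57 + 6; 57 = 9·6 + 3; 6 = 2·3 + 0 → 3
gcd(3, 697686): 697686 = 232562·3 + 0 → 3
gcd(3, 3267): 3267 = 1089·3 + 0 → 3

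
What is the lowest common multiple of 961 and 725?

gcd first: 961 = 1·725 + 236; 725 = 3·236 + 17; 236 = 13·17 + 15; 17 = 1·15 + 2; 15 = 7·2 + 1; 2 = 2·1 + 0 → gcd = 1
lcm = 961·725/gcd = 696725/1 = 696725

696725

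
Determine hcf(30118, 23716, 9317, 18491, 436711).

gcd(30118, 23716): 30118 = 1·23716 + 6402; 23716 = 3·6402 + 4510; 6402 = 1·4510 + 1892; 4510 = 2·1892 + 726; 1892 = 2·726 + 440; 726 = 1·440 + 286; 440 = 1·286 + 154; 286 = 1·154 + 132; 154 = 1·132 + 22; 132 = 6·22 + 0 → 22
gcd(22, 9317): 9317 = 423·22 + 11; 22 = 2·11 + 0 → 11
gcd(11, 18491): 18491 = 1681·11 + 0 → 11
gcd(11, 436711): 436711 = 39701·11 + 0 → 11

11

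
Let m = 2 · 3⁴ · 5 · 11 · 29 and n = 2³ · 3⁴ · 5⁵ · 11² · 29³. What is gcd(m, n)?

min exponent per shared prime: 2 · 3⁴ · 5 · 11 · 29 = 258390

258390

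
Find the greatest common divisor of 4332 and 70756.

1444

4332 = 2² · 3 · 19²
70756 = 2² · 7² · 19²
Common: 2² · 19² = 1444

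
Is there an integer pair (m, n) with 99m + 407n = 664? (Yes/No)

No

By Bézout, 99m + 407n = 664 has integer solutions iff gcd(99, 407) | 664.
Euclid: 407 = 4·99 + 11; 99 = 9·11 + 0. gcd = 11; 664 mod 11 = 4. No.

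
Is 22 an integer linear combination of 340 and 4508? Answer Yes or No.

No

gcd(340, 4508): 4508 = 13·340 + 88; 340 = 3·88 + 76; 88 = 1·76 + 12; 76 = 6·12 + 4; 12 = 3·4 + 0 → 4
4 does not divide 22, so a solution does not exist.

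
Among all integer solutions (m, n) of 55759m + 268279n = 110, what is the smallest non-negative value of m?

10970

Reduce mod 268279: 55759m ≡ 110 (mod 268279). With g = gcd(55759, 268279) = 11 dividing 110, divide through: 5069m ≡ 10 (mod 24389).
Since gcd(5069, 24389) = 1, m ≡ 10·(5069)⁻¹ ≡ 10970 (mod 24389). Smallest non-negative: 10970.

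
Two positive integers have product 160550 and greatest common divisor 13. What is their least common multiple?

gcd·lcm = product, so lcm = 160550/13 = 12350.

12350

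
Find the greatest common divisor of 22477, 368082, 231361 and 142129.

22477 = 7 · 13² · 19; 368082 = 2 · 3² · 11² · 13²; 231361 = 13² · 37²; 142129 = 13² · 29²
gcd takes min exponent of each prime: 13² = 169

169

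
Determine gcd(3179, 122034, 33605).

11

gcd(3179, 122034): 122034 = 38·3179 + 1232; 3179 = 2·1232 + 715; 1232 = 1·715 + 517; 715 = 1·517 + 198; 517 = 2·198 + 121; 198 = 1·121 + 77; 121 = 1·77 + 44; 77 = 1·44 + 33; 44 = 1·33 + 11; 33 = 3·11 + 0 → 11
gcd(11, 33605): 33605 = 3055·11 + 0 → 11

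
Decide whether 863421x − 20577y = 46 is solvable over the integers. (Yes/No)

By Bézout, 863421x − 20577y = 46 has integer solutions iff gcd(863421, 20577) | 46.
Euclid: 863421 = 41·20577 + 19764; 20577 = 1·19764 + 813; 19764 = 24·813 + 252; 813 = 3·252 + 57; 252 = 4·57 + 24; 57 = 2·24 + 9; 24 = 2·9 + 6; 9 = 1·6 + 3; 6 = 2·3 + 0. gcd = 3; 46 mod 3 = 1. No.

No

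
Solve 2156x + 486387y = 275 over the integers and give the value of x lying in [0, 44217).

24139

Euclid: 486387 = 225·2156 + 1287; 2156 = 1·1287 + 869; 1287 = 1·869 + 418; 869 = 2·418 + 33; 418 = 12·33 + 22; 33 = 1·22 + 11; 22 = 2·11 + 0 → gcd = 11; 275 = 11·25.
Back-substitution yields 2156·(15115) + 486387·(-67) = 11, so one solution is x = 15115·25 = 377875, y = -67·25 = -1675.
Solutions in x differ by 486387/11 = 44217; the one in [0, 44217) is 377875 mod 44217 = 24139.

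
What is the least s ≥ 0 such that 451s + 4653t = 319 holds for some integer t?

Reduce mod 4653: 451s ≡ 319 (mod 4653). With g = gcd(451, 4653) = 11 dividing 319, divide through: 41s ≡ 29 (mod 423).
Since gcd(41, 423) = 1, s ≡ 29·(41)⁻¹ ≡ 238 (mod 423). Smallest non-negative: 238.

238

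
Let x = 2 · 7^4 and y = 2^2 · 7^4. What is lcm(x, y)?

max exponent per prime: 2^2 · 7^4 = 9604

9604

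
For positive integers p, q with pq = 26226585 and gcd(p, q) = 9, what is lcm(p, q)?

For any two positive integers, gcd × lcm equals their product. Hence lcm = 26226585 / 9 = 2914065.

2914065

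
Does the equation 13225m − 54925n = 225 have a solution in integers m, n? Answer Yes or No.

gcd(13225, 54925): 54925 = 4·13225 + 2025; 13225 = 6·2025 + 1075; 2025 = 1·1075 + 950; 1075 = 1·950 + 125; 950 = 7·125 + 75; 125 = 1·75 + 50; 75 = 1·50 + 25; 50 = 2·25 + 0 → 25
25 divides 225, so a solution exists.

Yes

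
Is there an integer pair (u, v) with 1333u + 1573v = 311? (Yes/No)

Yes

gcd(1333, 1573): 1573 = 1·1333 + 240; 1333 = 5·240 + 133; 240 = 1·133 + 107; 133 = 1·107 + 26; 107 = 4·26 + 3; 26 = 8·3 + 2; 3 = 1·2 + 1; 2 = 2·1 + 0 → 1
1 divides 311, so a solution exists.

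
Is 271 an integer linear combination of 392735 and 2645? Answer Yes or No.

No

gcd(392735, 2645): 392735 = 148·2645 + 1275; 2645 = 2·1275 + 95; 1275 = 13·95 + 40; 95 = 2·40 + 15; 40 = 2·15 + 10; 15 = 1·10 + 5; 10 = 2·5 + 0 → 5
5 does not divide 271, so a solution does not exist.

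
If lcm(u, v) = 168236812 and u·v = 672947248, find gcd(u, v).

4

From gcd × lcm = uv: gcd = 672947248 / 168236812 = 4.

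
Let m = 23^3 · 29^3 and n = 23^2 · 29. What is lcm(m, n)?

296740963

max exponent per prime: 23^3 · 29^3 = 296740963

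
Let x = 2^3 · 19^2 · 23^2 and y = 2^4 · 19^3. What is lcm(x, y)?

max exponent per prime: 2^4 · 19^3 · 23^2 = 58054576

58054576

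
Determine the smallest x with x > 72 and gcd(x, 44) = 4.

76

Multiples of 4 above 72: 4·19, 4·20, … . Need the cofactor coprime to 44/4 = 11.
Checking s = 19, 20, … the first with gcd(s, 11) = 1 is s = 19, giving 76.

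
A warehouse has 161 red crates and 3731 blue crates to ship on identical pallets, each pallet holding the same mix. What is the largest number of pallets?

161 = 7 · 23
3731 = 7 · 13 · 41
Common: 7 = 7

7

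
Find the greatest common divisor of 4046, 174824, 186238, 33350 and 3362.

2

gcd(4046, 174824): 174824 = 43·4046 + 846; 4046 = 4·846 + 662; 846 = 1·662 + 184; 662 = 3·184 + 110; 184 = 1·110 + 74; 110 = 1·74 + 36; 74 = 2·36 + 2; 36 = 18·2 + 0 → 2
gcd(2, 186238): 186238 = 93119·2 + 0 → 2
gcd(2, 33350): 33350 = 16675·2 + 0 → 2
gcd(2, 3362): 3362 = 1681·2 + 0 → 2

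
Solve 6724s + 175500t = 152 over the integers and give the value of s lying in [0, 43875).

Euclid: 175500 = 26·6724 + 676; 6724 = 9·676 + 640; 676 = 1·640 + 36; 640 = 17·36 + 28; 36 = 1·28 + 8; 28 = 3·8 + 4; 8 = 2·4 + 0 → gcd = 4; 152 = 4·38.
Back-substitution yields 6724·(19471) + 175500·(-746) = 4, so one solution is s = 19471·38 = 739898, t = -746·38 = -28348.
Solutions in s differ by 175500/4 = 43875; the one in [0, 43875) is 739898 mod 43875 = 37898.

37898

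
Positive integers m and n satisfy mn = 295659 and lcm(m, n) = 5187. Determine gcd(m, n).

57

From gcd × lcm = mn: gcd = 295659 / 5187 = 57.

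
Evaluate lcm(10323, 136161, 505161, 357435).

229494584206485

10323 = 3² · 31 · 37; 136161 = 3⁴ · 41²; 505161 = 3² · 37² · 41; 357435 = 3² · 5 · 13² · 47
lcm takes max exponent of each prime: 3⁴ · 5 · 13² · 31 · 37² · 41² · 47 = 229494584206485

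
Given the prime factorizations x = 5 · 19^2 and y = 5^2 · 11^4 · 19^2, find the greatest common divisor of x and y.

min exponent per shared prime: 5 · 19^2 = 1805

1805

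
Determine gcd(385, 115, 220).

gcd(385, 115): 385 = 3·115 + 40; 115 = 2·40 + 35; 40 = 1·35 + 5; 35 = 7·5 + 0 → 5
gcd(5, 220): 220 = 44·5 + 0 → 5

5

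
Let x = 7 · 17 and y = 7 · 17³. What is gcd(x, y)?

119

min exponent per shared prime: 7 · 17 = 119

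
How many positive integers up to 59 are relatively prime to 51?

Prime factors of 51: 3, 17. Count integers ≤ 59 divisible by none of them.
By inclusion–exclusion: 59 − ⌊59/3⌋ − ⌊59/17⌋ + ⌊59/51⌋ = 38.

38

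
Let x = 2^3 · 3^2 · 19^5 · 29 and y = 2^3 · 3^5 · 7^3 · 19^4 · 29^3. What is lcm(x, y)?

max exponent per prime: 2^3 · 3^5 · 7^3 · 19^5 · 29^3 = 40267287834506712

40267287834506712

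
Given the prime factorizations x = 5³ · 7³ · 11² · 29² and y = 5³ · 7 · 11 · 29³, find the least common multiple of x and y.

max exponent per prime: 5³ · 7³ · 11² · 29³ = 126527083375

126527083375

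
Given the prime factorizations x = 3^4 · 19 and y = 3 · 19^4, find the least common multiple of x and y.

10556001

max exponent per prime: 3^4 · 19^4 = 10556001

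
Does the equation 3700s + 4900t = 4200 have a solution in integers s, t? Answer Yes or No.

By Bézout, 3700s + 4900t = 4200 has integer solutions iff gcd(3700, 4900) | 4200.
Euclid: 4900 = 1·3700 + 1200; 3700 = 3·1200 + 100; 1200 = 12·100 + 0. gcd = 100; 4200 mod 100 = 0. Yes.

Yes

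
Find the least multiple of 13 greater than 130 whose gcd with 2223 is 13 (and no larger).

2223 = 13·171. Any m with gcd(m, 2223) = 13 is a multiple of 13, say 13s, with s coprime to 171.
Need s > 130/13, so s ≥ 11. First s ≥ 11 with gcd(s, 171) = 1 is s = 11. Thus m = 13·11 = 143.

143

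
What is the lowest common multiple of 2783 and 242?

5566

2783 = 11² · 23; 242 = 2 · 11²
max exponents: 2 · 11² · 23 = 5566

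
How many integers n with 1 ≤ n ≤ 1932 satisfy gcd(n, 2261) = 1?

1477

2261 = 7·17·19. Inclusion–exclusion on these primes:
1932 − ⌊1932/7⌋ − ⌊1932/17⌋ − ⌊1932/19⌋ + ⌊1932/119⌋ + ⌊1932/133⌋ + ⌊1932/323⌋ − ⌊1932/2261⌋ = 1477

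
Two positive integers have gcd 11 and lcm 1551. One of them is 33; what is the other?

p·q = gcd·lcm = 11·1551 = 17061, so q = 17061/33 = 517.

517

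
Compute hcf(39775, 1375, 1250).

25

39775 = 5² · 37 · 43; 1375 = 5³ · 11; 1250 = 2 · 5⁴
gcd takes min exponent of each prime: 5² = 25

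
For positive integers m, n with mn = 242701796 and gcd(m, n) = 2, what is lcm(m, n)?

121350898

For any two positive integers, gcd × lcm equals their product. Hence lcm = 242701796 / 2 = 121350898.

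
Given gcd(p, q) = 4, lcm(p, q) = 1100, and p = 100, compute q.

44

Using pq = gcd(p,q)·lcm(p,q) = 4·1100 = 4400, we get q = 4400/100 = 44.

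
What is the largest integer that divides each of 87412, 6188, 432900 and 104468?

52

gcd(87412, 6188): 87412 = 14·6188 + 780; 6188 = 7·780 + 728; 780 = 1·728 + 52; 728 = 14·52 + 0 → 52
gcd(52, 432900): 432900 = 8325·52 + 0 → 52
gcd(52, 104468): 104468 = 2009·52 + 0 → 52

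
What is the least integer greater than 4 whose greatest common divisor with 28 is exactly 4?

Multiples of 4 above 4: 4·2, 4·3, … . Need the cofactor coprime to 28/4 = 7.
Checking s = 2, 3, … the first with gcd(s, 7) = 1 is s = 2, giving 8.

8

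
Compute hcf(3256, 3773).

11

Euclid: 3773 = 1·3256 + 517; 3256 = 6·517 + 154; 517 = 3·154 + 55; 154 = 2·55 + 44; 55 = 1·44 + 11; 44 = 4·11 + 0. Last nonzero remainder: 11.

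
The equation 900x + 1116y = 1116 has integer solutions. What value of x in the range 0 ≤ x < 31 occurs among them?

0

Reduce mod 1116: 900x ≡ 1116 (mod 1116). With g = gcd(900, 1116) = 36 dividing 1116, divide through: 25x ≡ 31 (mod 31).
Since gcd(25, 31) = 1, x ≡ 31·(25)⁻¹ ≡ 0 (mod 31). Smallest non-negative: 0.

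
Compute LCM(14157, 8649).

13604877

gcd first: 14157 = 1·8649 + 5508; 8649 = 1·5508 + 3141; 5508 = 1·3141 + 2367; 3141 = 1·2367 + 774; 2367 = 3·774 + 45; 774 = 17·45 + 9; 45 = 5·9 + 0 → gcd = 9
lcm = 14157·8649/gcd = 122443893/9 = 13604877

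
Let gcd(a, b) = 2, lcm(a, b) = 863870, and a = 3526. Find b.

Using ab = gcd(a,b)·lcm(a,b) = 2·863870 = 1727740, we get b = 1727740/3526 = 490.

490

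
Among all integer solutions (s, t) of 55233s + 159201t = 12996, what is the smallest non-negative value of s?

6

Euclid: 159201 = 2·55233 + 48735; 55233 = 1·48735 + 6498; 48735 = 7·6498 + 3249; 6498 = 2·3249 + 0 → gcd = 3249; 12996 = 3249·4.
Back-substitution yields 55233·(-23) + 159201·(8) = 3249, so one solution is s = -23·4 = -92, t = 8·4 = 32.
Solutions in s differ by 159201/3249 = 49; the one in [0, 49) is -92 mod 49 = 6.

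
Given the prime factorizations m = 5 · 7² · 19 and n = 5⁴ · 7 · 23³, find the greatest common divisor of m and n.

35

min exponent per shared prime: 5 · 7 = 35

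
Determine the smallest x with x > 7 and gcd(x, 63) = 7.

Multiples of 7 above 7: 7·2, 7·3, … . Need the cofactor coprime to 63/7 = 9.
Checking s = 2, 3, … the first with gcd(s, 9) = 1 is s = 2, giving 14.

14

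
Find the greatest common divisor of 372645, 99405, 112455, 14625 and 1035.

45

gcd(372645, 99405): 372645 = 3·99405 + 74430; 99405 = 1·74430 + 24975; 74430 = 2·24975 + 24480; 24975 = 1·24480 + 495; 24480 = 49·495 + 225; 495 = 2·225 + 45; 225 = 5·45 + 0 → 45
gcd(45, 112455): 112455 = 2499·45 + 0 → 45
gcd(45, 14625): 14625 = 325·45 + 0 → 45
gcd(45, 1035): 1035 = 23·45 + 0 → 45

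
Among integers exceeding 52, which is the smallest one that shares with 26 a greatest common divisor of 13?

26 = 13·2. Any x with gcd(x, 26) = 13 is a multiple of 13, say 13s, with s coprime to 2.
Need s > 52/13, so s ≥ 5. First s ≥ 5 with gcd(s, 2) = 1 is s = 5. Thus x = 13·5 = 65.

65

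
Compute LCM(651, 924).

28644

gcd first: 924 = 1·651 + 273; 651 = 2·273 + 105; 273 = 2·105 + 63; 105 = 1·63 + 42; 63 = 1·42 + 21; 42 = 2·21 + 0 → gcd = 21
lcm = 651·924/gcd = 601524/21 = 28644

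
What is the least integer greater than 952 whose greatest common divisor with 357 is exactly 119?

1190

357 = 119·3. Any a with gcd(a, 357) = 119 is a multiple of 119, say 119s, with s coprime to 3.
Need s > 952/119, so s ≥ 9. First s ≥ 9 with gcd(s, 3) = 1 is s = 10. Thus a = 119·10 = 1190.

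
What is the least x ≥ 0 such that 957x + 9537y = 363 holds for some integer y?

110

gcd(957, 9537) = 33 (Euclid: 9537 = 9·957 + 924; 957 = 1·924 + 33; 924 = 28·33 + 0), and 33 | 363.
Extended Euclid: 957·(10) + 9537·(-1) = 33. Scale by 11: x₀ = 110.
General solution x = x₀ + 289t; reducing mod 289 gives x = 110 (and y = -11).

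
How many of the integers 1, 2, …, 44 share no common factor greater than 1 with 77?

34

77 = 7·11. Inclusion–exclusion on these primes:
44 − ⌊44/7⌋ − ⌊44/11⌋ + ⌊44/77⌋ = 34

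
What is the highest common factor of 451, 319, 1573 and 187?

451 = 11 · 41; 319 = 11 · 29; 1573 = 11² · 13; 187 = 11 · 17
gcd takes min exponent of each prime: 11 = 11

11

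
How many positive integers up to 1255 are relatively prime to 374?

537

374 = 2·11·17. Inclusion–exclusion on these primes:
1255 − ⌊1255/2⌋ − ⌊1255/11⌋ − ⌊1255/17⌋ + ⌊1255/22⌋ + ⌊1255/34⌋ + ⌊1255/187⌋ − ⌊1255/374⌋ = 537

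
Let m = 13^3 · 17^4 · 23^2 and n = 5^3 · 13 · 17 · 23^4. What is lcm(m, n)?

6418700319214625

max exponent per prime: 5^3 · 13^3 · 17^4 · 23^4 = 6418700319214625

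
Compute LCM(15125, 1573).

gcd first: 15125 = 9·1573 + 968; 1573 = 1·968 + 605; 968 = 1·605 + 363; 605 = 1·363 + 242; 363 = 1·242 + 121; 242 = 2·121 + 0 → gcd = 121
lcm = 15125·1573/gcd = 23791625/121 = 196625

196625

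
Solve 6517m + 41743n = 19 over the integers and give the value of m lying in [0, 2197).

1217

gcd(6517, 41743) = 19 (Euclid: 41743 = 6·6517 + 2641; 6517 = 2·2641 + 1235; 2641 = 2·1235 + 171; 1235 = 7·171 + 38; 171 = 4·38 + 19; 38 = 2·19 + 0), and 19 | 19.
Extended Euclid: 6517·(-980) + 41743·(153) = 19. Scale by 1: m₀ = -980.
General solution m = m₀ + 2197t; reducing mod 2197 gives m = 1217 (and n = -190).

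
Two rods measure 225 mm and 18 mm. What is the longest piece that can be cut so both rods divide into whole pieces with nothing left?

9

225 = 3² · 5²
18 = 2 · 3²
Common: 3² = 9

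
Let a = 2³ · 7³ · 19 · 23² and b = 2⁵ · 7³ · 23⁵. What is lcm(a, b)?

1342260714592

max exponent per prime: 2⁵ · 7³ · 19 · 23⁵ = 1342260714592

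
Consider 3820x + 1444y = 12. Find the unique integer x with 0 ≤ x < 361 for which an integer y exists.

31

Euclid: 3820 = 2·1444 + 932; 1444 = 1·932 + 512; 932 = 1·512 + 420; 512 = 1·420 + 92; 420 = 4·92 + 52; 92 = 1·52 + 40; 52 = 1·40 + 12; 40 = 3·12 + 4; 12 = 3·4 + 0 → gcd = 4; 12 = 4·3.
Back-substitution yields 3820·(-110) + 1444·(291) = 4, so one solution is x = -110·3 = -330, y = 291·3 = 873.
Solutions in x differ by 1444/4 = 361; the one in [0, 361) is -330 mod 361 = 31.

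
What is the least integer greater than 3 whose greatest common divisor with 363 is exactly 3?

6

gcd(k, 363) = 3 forces 3 | k; write k = 3s. Then gcd(3s, 3·121) = 3·gcd(s, 121), so need gcd(s, 121) = 1.
3s > 3 gives s ≥ 2. The least s ≥ 2 coprime to 121 is 2, so k = 3·2 = 6.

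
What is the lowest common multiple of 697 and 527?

697 = 17 · 41; 527 = 17 · 31
max exponents: 17 · 31 · 41 = 21607

21607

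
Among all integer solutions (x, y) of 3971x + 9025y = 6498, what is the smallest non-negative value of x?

Reduce mod 9025: 3971x ≡ 6498 (mod 9025). With g = gcd(3971, 9025) = 361 dividing 6498, divide through: 11x ≡ 18 (mod 25).
Since gcd(11, 25) = 1, x ≡ 18·(11)⁻¹ ≡ 13 (mod 25). Smallest non-negative: 13.

13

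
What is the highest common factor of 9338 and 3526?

2

9338 = 2 · 7 · 23 · 29
3526 = 2 · 41 · 43
Common: 2 = 2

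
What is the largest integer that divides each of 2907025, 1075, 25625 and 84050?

2907025 = 5² · 11² · 31²; 1075 = 5² · 43; 25625 = 5⁴ · 41; 84050 = 2 · 5² · 41²
gcd takes min exponent of each prime: 5² = 25

25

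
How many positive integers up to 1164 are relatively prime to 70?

Prime factors of 70: 2, 5, 7. Count integers ≤ 1164 divisible by none of them.
By inclusion–exclusion: 1164 − ⌊1164/2⌋ − ⌊1164/5⌋ − ⌊1164/7⌋ + ⌊1164/10⌋ + ⌊1164/14⌋ + ⌊1164/35⌋ − ⌊1164/70⌋ = 400.

400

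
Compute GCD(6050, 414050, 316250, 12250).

gcd(6050, 414050): 414050 = 68·6050 + 2650; 6050 = 2·2650 + 750; 2650 = 3·750 + 400; 750 = 1·400 + 350; 400 = 1·350 + 50; 350 = 7·50 + 0 → 50
gcd(50, 316250): 316250 = 6325·50 + 0 → 50
gcd(50, 12250): 12250 = 245·50 + 0 → 50

50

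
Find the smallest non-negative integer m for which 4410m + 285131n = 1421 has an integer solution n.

Euclid: 285131 = 64·4410 + 2891; 4410 = 1·2891 + 1519; 2891 = 1·1519 + 1372; 1519 = 1·1372 + 147; 1372 = 9·147 + 49; 147 = 3·49 + 0 → gcd = 49; 1421 = 49·29.
Back-substitution yields 4410·(-1875) + 285131·(29) = 49, so one solution is m = -1875·29 = -54375, n = 29·29 = 841.
Solutions in m differ by 285131/49 = 5819; the one in [0, 5819) is -54375 mod 5819 = 3815.

3815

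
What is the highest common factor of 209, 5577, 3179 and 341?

209 = 11 · 19; 5577 = 3 · 11 · 13²; 3179 = 11 · 17²; 341 = 11 · 31
gcd takes min exponent of each prime: 11 = 11

11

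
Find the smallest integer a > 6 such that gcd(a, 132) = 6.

18

132 = 6·22. Any a with gcd(a, 132) = 6 is a multiple of 6, say 6s, with s coprime to 22.
Need s > 6/6, so s ≥ 2. First s ≥ 2 with gcd(s, 22) = 1 is s = 3. Thus a = 6·3 = 18.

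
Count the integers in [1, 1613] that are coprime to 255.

810

Prime factors of 255: 3, 5, 17. Count integers ≤ 1613 divisible by none of them.
By inclusion–exclusion: 1613 − ⌊1613/3⌋ − ⌊1613/5⌋ − ⌊1613/17⌋ + ⌊1613/15⌋ + ⌊1613/51⌋ + ⌊1613/85⌋ − ⌊1613/255⌋ = 810.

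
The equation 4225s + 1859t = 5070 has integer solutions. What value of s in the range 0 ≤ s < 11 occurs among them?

Euclid: 4225 = 2·1859 + 507; 1859 = 3·507 + 338; 507 = 1·338 + 169; 338 = 2·169 + 0 → gcd = 169; 5070 = 169·30.
Back-substitution yields 4225·(4) + 1859·(-9) = 169, so one solution is s = 4·30 = 120, t = -9·30 = -270.
Solutions in s differ by 1859/169 = 11; the one in [0, 11) is 120 mod 11 = 10.

10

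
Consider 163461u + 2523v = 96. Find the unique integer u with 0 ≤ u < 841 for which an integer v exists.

340

Euclid: 163461 = 64·2523 + 1989; 2523 = 1·1989 + 534; 1989 = 3·534 + 387; 534 = 1·387 + 147; 387 = 2·147 + 93; 147 = 1·93 + 54; 93 = 1·54 + 39; 54 = 1·39 + 15; 39 = 2·15 + 9; 15 = 1·9 + 6; 9 = 1·6 + 3; 6 = 2·3 + 0 → gcd = 3; 96 = 3·32.
Back-substitution yields 163461·(326) + 2523·(-21121) = 3, so one solution is u = 326·32 = 10432, v = -21121·32 = -675872.
Solutions in u differ by 2523/3 = 841; the one in [0, 841) is 10432 mod 841 = 340.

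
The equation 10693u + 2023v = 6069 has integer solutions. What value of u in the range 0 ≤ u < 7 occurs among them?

gcd(10693, 2023) = 289 (Euclid: 10693 = 5·2023 + 578; 2023 = 3·578 + 289; 578 = 2·289 + 0), and 289 | 6069.
Extended Euclid: 10693·(-3) + 2023·(16) = 289. Scale by 21: u₀ = -63.
General solution u = u₀ + 7t; reducing mod 7 gives u = 0 (and v = 3).

0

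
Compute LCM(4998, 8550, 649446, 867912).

2275785231136200

lcm(4998, 8550) = 4998·8550/gcd = 42732900/6 = 7122150
lcm(7122150, 649446) = 7122150·649446/gcd = 4625451828900/294 = 15732829350
lcm(15732829350, 867912) = 15732829350·867912/gcd = 13654711386817200/6 = 2275785231136200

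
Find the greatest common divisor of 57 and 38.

Euclid: 57 = 1·38 + 19; 38 = 2·19 + 0. Last nonzero remainder: 19.

19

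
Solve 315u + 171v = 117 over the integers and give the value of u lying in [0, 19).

gcd(315, 171) = 9 (Euclid: 315 = 1·171 + 144; 171 = 1·144 + 27; 144 = 5·27 + 9; 27 = 3·9 + 0), and 9 | 117.
Extended Euclid: 315·(6) + 171·(-11) = 9. Scale by 13: u₀ = 78.
General solution u = u₀ + 19t; reducing mod 19 gives u = 2 (and v = -3).

2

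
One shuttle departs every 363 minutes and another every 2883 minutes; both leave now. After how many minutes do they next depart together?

348843

gcd first: 2883 = 7·363 + 342; 363 = 1·342 + 21; 342 = 16·21 + 6; 21 = 3·6 + 3; 6 = 2·3 + 0 → gcd = 3
lcm = 363·2883/gcd = 1046529/3 = 348843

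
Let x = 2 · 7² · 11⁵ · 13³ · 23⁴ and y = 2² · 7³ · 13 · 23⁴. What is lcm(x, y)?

max exponent per prime: 2² · 7³ · 11⁵ · 13³ · 23⁴ = 135849779596575044

135849779596575044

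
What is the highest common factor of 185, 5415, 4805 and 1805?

5

185 = 5 · 37; 5415 = 3 · 5 · 19²; 4805 = 5 · 31²; 1805 = 5 · 19²
gcd takes min exponent of each prime: 5 = 5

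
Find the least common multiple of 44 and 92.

44 = 2² · 11; 92 = 2² · 23
max exponents: 2² · 11 · 23 = 1012

1012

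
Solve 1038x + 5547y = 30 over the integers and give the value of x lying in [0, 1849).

Reduce mod 5547: 1038x ≡ 30 (mod 5547). With g = gcd(1038, 5547) = 3 dividing 30, divide through: 346x ≡ 10 (mod 1849).
Since gcd(346, 1849) = 1, x ≡ 10·(346)⁻¹ ≡ 994 (mod 1849). Smallest non-negative: 994.

994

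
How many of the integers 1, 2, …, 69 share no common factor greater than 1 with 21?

40

21 = 3·7. Inclusion–exclusion on these primes:
69 − ⌊69/3⌋ − ⌊69/7⌋ + ⌊69/21⌋ = 40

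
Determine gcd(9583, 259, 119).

gcd(9583, 259): 9583 = 37·259 + 0 → 259
gcd(259, 119): 259 = 2·119 + 21; 119 = 5·21 + 14; 21 = 1·14 + 7; 14 = 2·7 + 0 → 7

7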